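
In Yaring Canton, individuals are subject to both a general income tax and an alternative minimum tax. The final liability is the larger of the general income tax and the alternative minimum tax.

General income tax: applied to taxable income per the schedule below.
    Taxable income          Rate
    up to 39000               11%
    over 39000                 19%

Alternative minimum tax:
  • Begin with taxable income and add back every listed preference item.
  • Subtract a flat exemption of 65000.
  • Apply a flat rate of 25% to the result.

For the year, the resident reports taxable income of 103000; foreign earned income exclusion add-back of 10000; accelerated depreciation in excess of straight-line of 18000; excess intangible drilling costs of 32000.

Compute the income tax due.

General income tax:
  39000 × 11% = 4290
  64000 × 19% = 12160
  → 16450

Alternative minimum tax:
  Adjusted income: 103000 + 10000 + 18000 + 32000 = 163000
  Less exemption 65000 → base 98000
  98000 × 25% = 24500

24500 > 16450, so the alternative minimum tax is the binding amount.

24500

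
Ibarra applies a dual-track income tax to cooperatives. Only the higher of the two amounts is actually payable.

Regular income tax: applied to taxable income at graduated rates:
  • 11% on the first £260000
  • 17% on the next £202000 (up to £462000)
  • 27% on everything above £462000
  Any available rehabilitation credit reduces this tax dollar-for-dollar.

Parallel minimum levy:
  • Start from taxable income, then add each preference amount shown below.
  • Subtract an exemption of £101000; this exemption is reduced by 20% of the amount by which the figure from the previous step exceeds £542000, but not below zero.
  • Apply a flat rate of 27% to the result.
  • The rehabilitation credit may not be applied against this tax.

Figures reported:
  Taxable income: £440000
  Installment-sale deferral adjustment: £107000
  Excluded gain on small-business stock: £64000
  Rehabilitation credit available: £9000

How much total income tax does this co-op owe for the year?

Regular income tax:
  £260000 × 11% = £28600
  £180000 × 17% = £30600
  → £59200
  Less rehabilitation credit £9000 → £50200

Parallel minimum levy:
  Adjusted income: £440000 + £107000 + £64000 = £611000
  Exemption: £101000 − 20% × (£611000 − £542000) = £101000 − £13800 = £87200
  Base: £611000 − £87200 = £523800
  £523800 × 27% = £141426

£141426 > £50200, so the parallel minimum levy is the binding amount.

£141426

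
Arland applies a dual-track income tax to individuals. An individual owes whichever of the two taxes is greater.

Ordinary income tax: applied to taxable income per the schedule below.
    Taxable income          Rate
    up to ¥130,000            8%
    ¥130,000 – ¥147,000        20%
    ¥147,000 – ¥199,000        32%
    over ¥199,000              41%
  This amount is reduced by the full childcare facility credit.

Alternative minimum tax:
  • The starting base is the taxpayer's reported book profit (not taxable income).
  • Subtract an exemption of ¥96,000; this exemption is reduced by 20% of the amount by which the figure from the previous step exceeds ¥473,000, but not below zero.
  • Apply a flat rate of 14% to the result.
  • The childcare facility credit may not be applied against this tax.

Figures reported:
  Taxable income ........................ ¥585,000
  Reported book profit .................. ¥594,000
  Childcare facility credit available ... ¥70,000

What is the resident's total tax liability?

¥118,700

Ordinary income tax:
  ¥130,000 × 8% = ¥10,400
  ¥17,000 × 20% = ¥3,400
  ¥52,000 × 32% = ¥16,640
  ¥386,000 × 41% = ¥158,260
  → ¥188,700
  Less childcare facility credit ¥70,000 → ¥118,700

Alternative minimum tax:
  Base (reported book profit): ¥594,000
  Exemption: ¥96,000 − 20% × (¥594,000 − ¥473,000) = ¥96,000 − ¥24,200 = ¥71,800
  Base: ¥594,000 − ¥71,800 = ¥522,200
  ¥522,200 × 14% = ¥73,108

¥118,700 > ¥73,108, so the ordinary income tax governs.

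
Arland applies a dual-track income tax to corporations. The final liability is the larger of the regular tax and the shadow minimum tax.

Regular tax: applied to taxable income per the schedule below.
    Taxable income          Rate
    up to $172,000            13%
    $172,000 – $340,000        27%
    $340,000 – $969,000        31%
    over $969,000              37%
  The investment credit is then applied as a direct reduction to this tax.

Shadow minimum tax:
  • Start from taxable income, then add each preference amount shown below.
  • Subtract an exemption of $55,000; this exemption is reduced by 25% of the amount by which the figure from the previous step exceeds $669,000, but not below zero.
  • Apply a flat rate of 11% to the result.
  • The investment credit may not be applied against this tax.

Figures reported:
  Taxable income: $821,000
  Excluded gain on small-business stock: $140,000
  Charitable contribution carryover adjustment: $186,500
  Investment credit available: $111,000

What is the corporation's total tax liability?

$126,225

Regular tax:
  $172,000 × 13% = $22,360
  $168,000 × 27% = $45,360
  $481,000 × 31% = $149,110
  → $216,830
  Less investment credit $111,000 → $105,830

Shadow minimum tax:
  Adjusted income: $821,000 + $140,000 + $186,500 = $1,147,500
  Exemption: 25% × ($1,147,500 − $669,000) = $119,625 ≥ $55,000, so the exemption is fully phased out
  Base: $1,147,500 − $0 = $1,147,500
  $1,147,500 × 11% = $126,225

$126,225 > $105,830, so the shadow minimum tax is the binding amount.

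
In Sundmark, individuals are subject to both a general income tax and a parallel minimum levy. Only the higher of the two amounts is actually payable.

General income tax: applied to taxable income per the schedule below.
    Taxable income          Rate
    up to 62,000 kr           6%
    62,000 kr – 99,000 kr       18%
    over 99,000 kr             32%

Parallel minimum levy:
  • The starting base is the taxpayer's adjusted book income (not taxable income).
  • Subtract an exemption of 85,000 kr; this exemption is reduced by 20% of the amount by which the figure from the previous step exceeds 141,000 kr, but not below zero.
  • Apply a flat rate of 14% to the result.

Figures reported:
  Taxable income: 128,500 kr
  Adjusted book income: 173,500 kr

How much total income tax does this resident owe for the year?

General income tax:
  62,000 kr × 6% = 3,720 kr
  37,000 kr × 18% = 6,660 kr
  29,500 kr × 32% = 9,440 kr
  → 19,820 kr

Parallel minimum levy:
  Base (adjusted book income): 173,500 kr
  Exemption: 85,000 kr − 20% × (173,500 kr − 141,000 kr) = 85,000 kr − 6,500 kr = 78,500 kr
  Base: 173,500 kr − 78,500 kr = 95,000 kr
  95,000 kr × 14% = 13,300 kr

19,820 kr > 13,300 kr, so the general income tax governs.

19,820 kr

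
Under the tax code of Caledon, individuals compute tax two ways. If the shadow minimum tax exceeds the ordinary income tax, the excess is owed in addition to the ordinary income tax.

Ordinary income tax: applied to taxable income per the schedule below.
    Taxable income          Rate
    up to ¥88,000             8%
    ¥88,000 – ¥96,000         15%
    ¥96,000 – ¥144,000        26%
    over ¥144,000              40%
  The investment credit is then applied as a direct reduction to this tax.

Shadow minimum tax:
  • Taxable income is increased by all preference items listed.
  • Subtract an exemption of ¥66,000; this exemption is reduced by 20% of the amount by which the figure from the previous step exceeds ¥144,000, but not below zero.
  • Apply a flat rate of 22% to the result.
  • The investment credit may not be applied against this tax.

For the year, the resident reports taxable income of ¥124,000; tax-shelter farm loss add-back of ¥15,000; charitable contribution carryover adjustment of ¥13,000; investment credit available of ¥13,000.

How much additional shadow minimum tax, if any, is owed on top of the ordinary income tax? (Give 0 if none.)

¥16,752

Shadow minimum tax:
  Adjusted income: ¥124,000 + ¥15,000 + ¥13,000 = ¥152,000
  Exemption: ¥66,000 − 20% × (¥152,000 − ¥144,000) = ¥66,000 − ¥1,600 = ¥64,400
  Base: ¥152,000 − ¥64,400 = ¥87,600
  ¥87,600 × 22% = ¥19,272

Ordinary income tax:
  ¥88,000 × 8% = ¥7,040
  ¥8,000 × 15% = ¥1,200
  ¥28,000 × 26% = ¥7,280
  → ¥15,520
  Less investment credit ¥13,000 → ¥2,520

Excess of shadow minimum tax over ordinary income tax: ¥19,272 − ¥2,520 = ¥16,752.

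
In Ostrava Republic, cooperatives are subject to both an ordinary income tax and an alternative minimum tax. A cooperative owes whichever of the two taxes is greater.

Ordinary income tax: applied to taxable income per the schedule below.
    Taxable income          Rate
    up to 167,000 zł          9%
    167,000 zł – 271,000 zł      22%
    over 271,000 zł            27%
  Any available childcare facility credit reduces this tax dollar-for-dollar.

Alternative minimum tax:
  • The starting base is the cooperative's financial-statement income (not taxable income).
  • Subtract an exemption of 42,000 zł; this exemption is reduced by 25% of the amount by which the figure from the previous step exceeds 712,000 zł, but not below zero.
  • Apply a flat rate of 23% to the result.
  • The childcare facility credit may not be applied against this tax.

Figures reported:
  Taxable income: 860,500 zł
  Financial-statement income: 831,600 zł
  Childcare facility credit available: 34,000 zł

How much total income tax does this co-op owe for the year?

188,485 zł

Ordinary income tax:
  167,000 zł × 9% = 15,030 zł
  104,000 zł × 22% = 22,880 zł
  589,500 zł × 27% = 159,165 zł
  → 197,075 zł
  Less childcare facility credit 34,000 zł → 163,075 zł

Alternative minimum tax:
  Base (financial-statement income): 831,600 zł
  Exemption: 42,000 zł − 25% × (831,600 zł − 712,000 zł) = 42,000 zł − 29,900 zł = 12,100 zł
  Base: 831,600 zł − 12,100 zł = 819,500 zł
  819,500 zł × 23% = 188,485 zł

188,485 zł > 163,075 zł, so the alternative minimum tax is the binding amount.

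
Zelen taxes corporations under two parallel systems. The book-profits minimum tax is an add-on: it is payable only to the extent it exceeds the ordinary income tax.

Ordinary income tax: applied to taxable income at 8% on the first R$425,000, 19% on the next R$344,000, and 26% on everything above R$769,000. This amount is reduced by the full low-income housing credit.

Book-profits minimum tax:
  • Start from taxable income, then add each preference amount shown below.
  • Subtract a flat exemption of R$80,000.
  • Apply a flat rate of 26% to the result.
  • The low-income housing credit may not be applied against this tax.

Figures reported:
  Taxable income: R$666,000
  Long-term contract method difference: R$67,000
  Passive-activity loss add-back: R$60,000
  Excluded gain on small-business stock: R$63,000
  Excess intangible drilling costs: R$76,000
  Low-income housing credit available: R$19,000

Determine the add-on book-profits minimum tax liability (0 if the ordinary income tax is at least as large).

R$160,730

Book-profits minimum tax:
  Adjusted income: R$666,000 + R$67,000 + R$60,000 + R$63,000 + R$76,000 = R$932,000
  Less exemption R$80,000 → base R$852,000
  R$852,000 × 26% = R$221,520

Ordinary income tax:
  R$425,000 × 8% = R$34,000
  R$241,000 × 19% = R$45,790
  → R$79,790
  Less low-income housing credit R$19,000 → R$60,790

Excess of book-profits minimum tax over ordinary income tax: R$221,520 − R$60,790 = R$160,730.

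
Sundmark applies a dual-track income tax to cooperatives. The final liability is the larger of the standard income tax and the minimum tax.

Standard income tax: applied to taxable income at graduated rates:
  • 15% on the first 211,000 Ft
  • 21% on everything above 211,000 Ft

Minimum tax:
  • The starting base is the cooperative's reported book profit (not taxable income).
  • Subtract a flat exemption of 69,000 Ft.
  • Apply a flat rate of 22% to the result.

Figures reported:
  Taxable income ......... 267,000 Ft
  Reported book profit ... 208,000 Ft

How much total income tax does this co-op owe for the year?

43,410 Ft

Standard income tax:
  211,000 Ft × 15% = 31,650 Ft
  56,000 Ft × 21% = 11,760 Ft
  → 43,410 Ft

Minimum tax:
  Base (reported book profit): 208,000 Ft
  Less exemption 69,000 Ft → base 139,000 Ft
  139,000 Ft × 22% = 30,580 Ft

43,410 Ft > 30,580 Ft, so the standard income tax governs.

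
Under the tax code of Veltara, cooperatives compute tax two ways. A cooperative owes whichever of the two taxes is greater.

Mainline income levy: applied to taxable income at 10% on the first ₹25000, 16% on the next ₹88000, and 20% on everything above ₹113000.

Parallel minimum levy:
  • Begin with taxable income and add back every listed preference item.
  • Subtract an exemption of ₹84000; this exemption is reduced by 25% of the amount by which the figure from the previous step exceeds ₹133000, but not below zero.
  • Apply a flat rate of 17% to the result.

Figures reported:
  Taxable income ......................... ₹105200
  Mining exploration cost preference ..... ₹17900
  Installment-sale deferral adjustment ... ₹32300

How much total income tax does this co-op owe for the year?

Mainline income levy:
  ₹25000 × 10% = ₹2500
  ₹80200 × 16% = ₹12832
  → ₹15332

Parallel minimum levy:
  Adjusted income: ₹105200 + ₹17900 + ₹32300 = ₹155400
  Exemption: ₹84000 − 25% × (₹155400 − ₹133000) = ₹84000 − ₹5600 = ₹78400
  Base: ₹155400 − ₹78400 = ₹77000
  ₹77000 × 17% = ₹13090

₹15332 > ₹13090, so the mainline income levy governs.

₹15332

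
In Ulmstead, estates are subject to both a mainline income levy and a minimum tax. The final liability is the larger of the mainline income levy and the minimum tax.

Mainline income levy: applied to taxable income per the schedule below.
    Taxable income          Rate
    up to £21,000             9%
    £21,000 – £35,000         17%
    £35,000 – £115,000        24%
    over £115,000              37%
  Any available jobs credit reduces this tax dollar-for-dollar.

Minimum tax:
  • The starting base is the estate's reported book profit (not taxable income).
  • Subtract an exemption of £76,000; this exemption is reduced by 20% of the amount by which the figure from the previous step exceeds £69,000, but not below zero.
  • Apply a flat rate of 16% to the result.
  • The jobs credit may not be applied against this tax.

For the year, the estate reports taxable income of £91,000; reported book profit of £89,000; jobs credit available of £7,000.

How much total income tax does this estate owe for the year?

£10,710

Mainline income levy:
  £21,000 × 9% = £1,890
  £14,000 × 17% = £2,380
  £56,000 × 24% = £13,440
  → £17,710
  Less jobs credit £7,000 → £10,710

Minimum tax:
  Base (reported book profit): £89,000
  Exemption: £76,000 − 20% × (£89,000 − £69,000) = £76,000 − £4,000 = £72,000
  Base: £89,000 − £72,000 = £17,000
  £17,000 × 16% = £2,720

£10,710 > £2,720, so the mainline income levy governs.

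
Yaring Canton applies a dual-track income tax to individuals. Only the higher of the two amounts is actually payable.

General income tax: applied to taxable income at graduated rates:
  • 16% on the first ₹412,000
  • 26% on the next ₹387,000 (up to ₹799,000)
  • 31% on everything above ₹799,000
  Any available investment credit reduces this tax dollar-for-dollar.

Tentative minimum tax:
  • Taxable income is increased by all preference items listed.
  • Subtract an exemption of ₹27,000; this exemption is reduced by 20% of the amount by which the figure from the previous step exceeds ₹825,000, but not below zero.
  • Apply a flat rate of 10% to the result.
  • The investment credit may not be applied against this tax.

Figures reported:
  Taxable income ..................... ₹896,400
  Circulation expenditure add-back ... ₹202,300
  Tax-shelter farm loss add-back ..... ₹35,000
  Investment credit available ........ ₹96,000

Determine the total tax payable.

Tentative minimum tax:
  Adjusted income: ₹896,400 + ₹202,300 + ₹35,000 = ₹1,133,700
  Exemption: 20% × (₹1,133,700 − ₹825,000) = ₹61,740 ≥ ₹27,000, so the exemption is fully phased out
  Base: ₹1,133,700 − ₹0 = ₹1,133,700
  ₹1,133,700 × 10% = ₹113,370

General income tax:
  ₹412,000 × 16% = ₹65,920
  ₹387,000 × 26% = ₹100,620
  ₹97,400 × 31% = ₹30,194
  → ₹196,734
  Less investment credit ₹96,000 → ₹100,734

₹113,370 > ₹100,734, so the tentative minimum tax is the binding amount.

₹113,370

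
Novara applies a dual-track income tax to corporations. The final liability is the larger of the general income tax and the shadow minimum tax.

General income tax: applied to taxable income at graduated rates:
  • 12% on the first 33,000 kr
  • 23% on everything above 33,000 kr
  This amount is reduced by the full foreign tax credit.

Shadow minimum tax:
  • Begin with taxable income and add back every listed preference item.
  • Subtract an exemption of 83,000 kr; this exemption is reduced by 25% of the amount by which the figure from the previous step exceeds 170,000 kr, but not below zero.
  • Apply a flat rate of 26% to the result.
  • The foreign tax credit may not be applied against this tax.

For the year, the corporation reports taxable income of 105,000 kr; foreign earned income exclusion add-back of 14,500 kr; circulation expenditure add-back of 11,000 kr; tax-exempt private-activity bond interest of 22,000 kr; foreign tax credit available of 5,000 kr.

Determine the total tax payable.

Shadow minimum tax:
  Adjusted income: 105,000 kr + 14,500 kr + 11,000 kr + 22,000 kr = 152,500 kr
  Exemption: 152,500 kr ≤ 170,000 kr, so full 83,000 kr applies
  Base: 152,500 kr − 83,000 kr = 69,500 kr
  69,500 kr × 26% = 18,070 kr

General income tax:
  33,000 kr × 12% = 3,960 kr
  72,000 kr × 23% = 16,560 kr
  → 20,520 kr
  Less foreign tax credit 5,000 kr → 15,520 kr

18,070 kr > 15,520 kr, so the shadow minimum tax is the binding amount.

18,070 kr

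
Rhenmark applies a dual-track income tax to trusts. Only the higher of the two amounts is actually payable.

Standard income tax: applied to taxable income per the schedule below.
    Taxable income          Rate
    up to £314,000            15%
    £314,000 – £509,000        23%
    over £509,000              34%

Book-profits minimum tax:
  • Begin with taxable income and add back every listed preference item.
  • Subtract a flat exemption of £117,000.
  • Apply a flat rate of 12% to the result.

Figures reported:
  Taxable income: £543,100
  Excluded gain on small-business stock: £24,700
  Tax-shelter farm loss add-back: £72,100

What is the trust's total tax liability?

Standard income tax:
  £314,000 × 15% = £47,100
  £195,000 × 23% = £44,850
  £34,100 × 34% = £11,594
  → £103,544

Book-profits minimum tax:
  Adjusted income: £543,100 + £24,700 + £72,100 = £639,900
  Less exemption £117,000 → base £522,900
  £522,900 × 12% = £62,748

£103,544 > £62,748, so the standard income tax governs.

£103,544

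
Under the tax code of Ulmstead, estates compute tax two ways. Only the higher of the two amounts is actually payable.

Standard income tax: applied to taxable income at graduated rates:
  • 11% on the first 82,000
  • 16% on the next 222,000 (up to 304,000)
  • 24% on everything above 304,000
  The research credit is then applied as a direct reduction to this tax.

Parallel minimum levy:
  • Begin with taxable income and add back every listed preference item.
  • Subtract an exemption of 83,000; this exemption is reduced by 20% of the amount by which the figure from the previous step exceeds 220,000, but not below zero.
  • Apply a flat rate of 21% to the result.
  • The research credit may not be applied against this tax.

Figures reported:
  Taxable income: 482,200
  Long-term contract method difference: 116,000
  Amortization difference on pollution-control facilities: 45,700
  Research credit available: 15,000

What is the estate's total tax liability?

135,219

Parallel minimum levy:
  Adjusted income: 482,200 + 116,000 + 45,700 = 643,900
  Exemption: 20% × (643,900 − 220,000) = 84,780 ≥ 83,000, so the exemption is fully phased out
  Base: 643,900 − 0 = 643,900
  643,900 × 21% = 135,219

Standard income tax:
  82,000 × 11% = 9,020
  222,000 × 16% = 35,520
  178,200 × 24% = 42,768
  → 87,308
  Less research credit 15,000 → 72,308

135,219 > 72,308, so the parallel minimum levy is the binding amount.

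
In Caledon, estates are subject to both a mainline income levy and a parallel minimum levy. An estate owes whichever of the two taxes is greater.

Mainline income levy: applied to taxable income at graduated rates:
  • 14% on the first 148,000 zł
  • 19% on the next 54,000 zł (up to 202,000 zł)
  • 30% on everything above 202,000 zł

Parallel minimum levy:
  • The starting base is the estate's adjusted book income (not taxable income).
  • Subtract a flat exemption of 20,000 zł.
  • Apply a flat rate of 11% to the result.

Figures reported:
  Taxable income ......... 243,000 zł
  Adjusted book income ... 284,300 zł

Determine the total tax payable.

Mainline income levy:
  148,000 zł × 14% = 20,720 zł
  54,000 zł × 19% = 10,260 zł
  41,000 zł × 30% = 12,300 zł
  → 43,280 zł

Parallel minimum levy:
  Base (adjusted book income): 284,300 zł
  Less exemption 20,000 zł → base 264,300 zł
  264,300 zł × 11% = 29,073 zł

43,280 zł > 29,073 zł, so the mainline income levy governs.

43,280 zł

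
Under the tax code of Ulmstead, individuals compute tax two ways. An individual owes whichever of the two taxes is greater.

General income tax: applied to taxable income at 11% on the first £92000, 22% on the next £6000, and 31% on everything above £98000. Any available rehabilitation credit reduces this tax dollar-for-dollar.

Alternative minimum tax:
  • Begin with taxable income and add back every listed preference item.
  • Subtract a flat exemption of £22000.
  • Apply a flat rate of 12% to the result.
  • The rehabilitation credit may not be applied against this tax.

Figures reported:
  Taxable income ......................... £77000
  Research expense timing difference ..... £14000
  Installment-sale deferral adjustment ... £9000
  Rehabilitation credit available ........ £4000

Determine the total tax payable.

£9360

General income tax:
  £77000 × 11% = £8470
  Less rehabilitation credit £4000 → £4470

Alternative minimum tax:
  Adjusted income: £77000 + £14000 + £9000 = £100000
  Less exemption £22000 → base £78000
  £78000 × 12% = £9360

£9360 > £4470, so the alternative minimum tax is the binding amount.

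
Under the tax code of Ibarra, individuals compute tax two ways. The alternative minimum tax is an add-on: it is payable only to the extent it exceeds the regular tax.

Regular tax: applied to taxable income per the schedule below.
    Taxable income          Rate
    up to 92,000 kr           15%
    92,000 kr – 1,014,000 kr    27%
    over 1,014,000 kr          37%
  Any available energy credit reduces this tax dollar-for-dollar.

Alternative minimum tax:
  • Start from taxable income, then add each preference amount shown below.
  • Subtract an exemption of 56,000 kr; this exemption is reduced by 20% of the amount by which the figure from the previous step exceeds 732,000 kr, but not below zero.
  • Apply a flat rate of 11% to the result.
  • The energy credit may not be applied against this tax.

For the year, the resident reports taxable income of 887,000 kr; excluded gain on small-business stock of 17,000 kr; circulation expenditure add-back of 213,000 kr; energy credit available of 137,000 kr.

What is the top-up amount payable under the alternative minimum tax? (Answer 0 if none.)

31,420 kr

Regular tax:
  92,000 kr × 15% = 13,800 kr
  795,000 kr × 27% = 214,650 kr
  → 228,450 kr
  Less energy credit 137,000 kr → 91,450 kr

Alternative minimum tax:
  Adjusted income: 887,000 kr + 17,000 kr + 213,000 kr = 1,117,000 kr
  Exemption: 20% × (1,117,000 kr − 732,000 kr) = 77,000 kr ≥ 56,000 kr, so the exemption is fully phased out
  Base: 1,117,000 kr − 0 kr = 1,117,000 kr
  1,117,000 kr × 11% = 122,870 kr

Excess of alternative minimum tax over regular tax: 122,870 kr − 91,450 kr = 31,420 kr.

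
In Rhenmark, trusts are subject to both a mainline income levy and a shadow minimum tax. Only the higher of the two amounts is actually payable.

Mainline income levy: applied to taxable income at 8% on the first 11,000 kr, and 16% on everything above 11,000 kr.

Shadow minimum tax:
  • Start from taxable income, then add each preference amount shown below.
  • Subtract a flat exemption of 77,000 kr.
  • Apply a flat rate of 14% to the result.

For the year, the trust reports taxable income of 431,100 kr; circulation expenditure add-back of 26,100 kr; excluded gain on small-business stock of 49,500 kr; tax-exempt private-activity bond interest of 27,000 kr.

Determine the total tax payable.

68,096 kr

Shadow minimum tax:
  Adjusted income: 431,100 kr + 26,100 kr + 49,500 kr + 27,000 kr = 533,700 kr
  Less exemption 77,000 kr → base 456,700 kr
  456,700 kr × 14% = 63,938 kr

Mainline income levy:
  11,000 kr × 8% = 880 kr
  420,100 kr × 16% = 67,216 kr
  → 68,096 kr

68,096 kr > 63,938 kr, so the mainline income levy governs.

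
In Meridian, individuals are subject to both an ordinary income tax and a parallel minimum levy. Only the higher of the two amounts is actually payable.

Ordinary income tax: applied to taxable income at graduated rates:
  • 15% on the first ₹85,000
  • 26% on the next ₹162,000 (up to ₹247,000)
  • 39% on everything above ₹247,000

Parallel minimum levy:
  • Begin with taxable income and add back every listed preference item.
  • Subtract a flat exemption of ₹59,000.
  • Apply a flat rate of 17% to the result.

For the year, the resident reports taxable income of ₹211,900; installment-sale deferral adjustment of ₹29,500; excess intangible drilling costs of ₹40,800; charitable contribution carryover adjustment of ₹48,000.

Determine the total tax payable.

Parallel minimum levy:
  Adjusted income: ₹211,900 + ₹29,500 + ₹40,800 + ₹48,000 = ₹330,200
  Less exemption ₹59,000 → base ₹271,200
  ₹271,200 × 17% = ₹46,104

Ordinary income tax:
  ₹85,000 × 15% = ₹12,750
  ₹126,900 × 26% = ₹32,994
  → ₹45,744

₹46,104 > ₹45,744, so the parallel minimum levy is the binding amount.

₹46,104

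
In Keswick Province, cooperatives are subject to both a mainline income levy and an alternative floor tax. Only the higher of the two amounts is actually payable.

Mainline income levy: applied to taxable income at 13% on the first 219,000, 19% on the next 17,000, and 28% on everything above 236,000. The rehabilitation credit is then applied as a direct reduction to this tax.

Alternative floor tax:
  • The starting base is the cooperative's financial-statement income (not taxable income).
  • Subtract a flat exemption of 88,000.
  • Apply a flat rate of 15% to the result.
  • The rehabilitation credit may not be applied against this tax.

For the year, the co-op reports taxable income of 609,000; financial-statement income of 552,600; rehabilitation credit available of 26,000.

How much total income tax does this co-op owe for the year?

110,140

Alternative floor tax:
  Base (financial-statement income): 552,600
  Less exemption 88,000 → base 464,600
  464,600 × 15% = 69,690

Mainline income levy:
  219,000 × 13% = 28,470
  17,000 × 19% = 3,230
  373,000 × 28% = 104,440
  → 136,140
  Less rehabilitation credit 26,000 → 110,140

110,140 > 69,690, so the mainline income levy governs.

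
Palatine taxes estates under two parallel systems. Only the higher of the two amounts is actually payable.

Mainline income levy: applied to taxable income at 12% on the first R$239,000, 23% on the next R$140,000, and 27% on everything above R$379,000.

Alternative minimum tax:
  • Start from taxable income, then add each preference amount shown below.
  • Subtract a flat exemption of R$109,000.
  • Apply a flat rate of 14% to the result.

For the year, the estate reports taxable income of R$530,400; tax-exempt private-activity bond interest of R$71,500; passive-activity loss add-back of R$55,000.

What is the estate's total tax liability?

Mainline income levy:
  R$239,000 × 12% = R$28,680
  R$140,000 × 23% = R$32,200
  R$151,400 × 27% = R$40,878
  → R$101,758

Alternative minimum tax:
  Adjusted income: R$530,400 + R$71,500 + R$55,000 = R$656,900
  Less exemption R$109,000 → base R$547,900
  R$547,900 × 14% = R$76,706

R$101,758 > R$76,706, so the mainline income levy governs.

R$101,758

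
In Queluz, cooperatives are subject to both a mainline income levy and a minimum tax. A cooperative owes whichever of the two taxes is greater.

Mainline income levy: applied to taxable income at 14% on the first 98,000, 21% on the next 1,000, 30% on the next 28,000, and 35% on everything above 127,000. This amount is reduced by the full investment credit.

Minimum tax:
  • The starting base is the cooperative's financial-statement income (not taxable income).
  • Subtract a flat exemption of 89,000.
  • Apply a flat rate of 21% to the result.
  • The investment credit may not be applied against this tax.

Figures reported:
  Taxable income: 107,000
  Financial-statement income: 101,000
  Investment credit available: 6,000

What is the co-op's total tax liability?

10,330

Minimum tax:
  Base (financial-statement income): 101,000
  Less exemption 89,000 → base 12,000
  12,000 × 21% = 2,520

Mainline income levy:
  98,000 × 14% = 13,720
  1,000 × 21% = 210
  8,000 × 30% = 2,400
  → 16,330
  Less investment credit 6,000 → 10,330

10,330 > 2,520, so the mainline income levy governs.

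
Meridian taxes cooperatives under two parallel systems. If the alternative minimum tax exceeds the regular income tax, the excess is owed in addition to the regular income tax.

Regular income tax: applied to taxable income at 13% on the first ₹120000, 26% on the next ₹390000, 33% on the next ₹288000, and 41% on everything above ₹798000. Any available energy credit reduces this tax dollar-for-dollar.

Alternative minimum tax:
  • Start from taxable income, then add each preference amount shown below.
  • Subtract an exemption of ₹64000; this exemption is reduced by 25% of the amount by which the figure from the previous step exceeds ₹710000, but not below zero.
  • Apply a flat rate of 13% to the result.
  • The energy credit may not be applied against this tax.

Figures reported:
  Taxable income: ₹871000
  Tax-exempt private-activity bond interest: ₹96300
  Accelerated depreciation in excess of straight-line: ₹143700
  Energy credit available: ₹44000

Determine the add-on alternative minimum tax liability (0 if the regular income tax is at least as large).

₹0

Alternative minimum tax:
  Adjusted income: ₹871000 + ₹96300 + ₹143700 = ₹1111000
  Exemption: 25% × (₹1111000 − ₹710000) = ₹100250 ≥ ₹64000, so the exemption is fully phased out
  Base: ₹1111000 − ₹0 = ₹1111000
  ₹1111000 × 13% = ₹144430

Regular income tax:
  ₹120000 × 13% = ₹15600
  ₹390000 × 26% = ₹101400
  ₹288000 × 33% = ₹95040
  ₹73000 × 41% = ₹29930
  → ₹241970
  Less energy credit ₹44000 → ₹197970

₹144430 ≤ ₹197970, so no add-on is due.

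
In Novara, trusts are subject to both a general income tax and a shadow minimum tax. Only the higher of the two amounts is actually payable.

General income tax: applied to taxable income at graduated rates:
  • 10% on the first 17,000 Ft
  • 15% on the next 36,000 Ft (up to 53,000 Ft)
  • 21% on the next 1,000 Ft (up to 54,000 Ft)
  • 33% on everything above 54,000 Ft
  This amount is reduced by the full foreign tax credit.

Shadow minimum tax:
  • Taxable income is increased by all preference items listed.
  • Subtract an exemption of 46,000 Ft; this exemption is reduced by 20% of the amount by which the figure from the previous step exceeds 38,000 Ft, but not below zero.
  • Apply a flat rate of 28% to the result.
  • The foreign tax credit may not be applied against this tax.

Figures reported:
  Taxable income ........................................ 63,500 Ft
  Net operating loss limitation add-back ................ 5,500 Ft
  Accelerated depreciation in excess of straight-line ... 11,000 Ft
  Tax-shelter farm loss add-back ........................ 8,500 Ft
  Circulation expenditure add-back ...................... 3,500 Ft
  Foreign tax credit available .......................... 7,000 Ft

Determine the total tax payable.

General income tax:
  17,000 Ft × 10% = 1,700 Ft
  36,000 Ft × 15% = 5,400 Ft
  1,000 Ft × 21% = 210 Ft
  9,500 Ft × 33% = 3,135 Ft
  → 10,445 Ft
  Less foreign tax credit 7,000 Ft → 3,445 Ft

Shadow minimum tax:
  Adjusted income: 63,500 Ft + 5,500 Ft + 11,000 Ft + 8,500 Ft + 3,500 Ft = 92,000 Ft
  Exemption: 46,000 Ft − 20% × (92,000 Ft − 38,000 Ft) = 46,000 Ft − 10,800 Ft = 35,200 Ft
  Base: 92,000 Ft − 35,200 Ft = 56,800 Ft
  56,800 Ft × 28% = 15,904 Ft

15,904 Ft > 3,445 Ft, so the shadow minimum tax is the binding amount.

15,904 Ft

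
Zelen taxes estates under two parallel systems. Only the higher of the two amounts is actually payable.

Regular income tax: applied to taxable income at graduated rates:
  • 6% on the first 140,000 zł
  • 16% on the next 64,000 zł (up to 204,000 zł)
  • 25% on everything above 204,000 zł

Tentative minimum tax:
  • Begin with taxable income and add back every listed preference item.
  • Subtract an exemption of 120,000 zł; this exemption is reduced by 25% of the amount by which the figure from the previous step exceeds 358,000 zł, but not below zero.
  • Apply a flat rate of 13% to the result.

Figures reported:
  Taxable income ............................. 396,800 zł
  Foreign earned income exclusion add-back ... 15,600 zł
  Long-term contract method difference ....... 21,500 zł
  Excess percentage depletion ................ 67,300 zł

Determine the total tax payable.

Regular income tax:
  140,000 zł × 6% = 8,400 zł
  64,000 zł × 16% = 10,240 zł
  192,800 zł × 25% = 48,200 zł
  → 66,840 zł

Tentative minimum tax:
  Adjusted income: 396,800 zł + 15,600 zł + 21,500 zł + 67,300 zł = 501,200 zł
  Exemption: 120,000 zł − 25% × (501,200 zł − 358,000 zł) = 120,000 zł − 35,800 zł = 84,200 zł
  Base: 501,200 zł − 84,200 zł = 417,000 zł
  417,000 zł × 13% = 54,210 zł

66,840 zł > 54,210 zł, so the regular income tax governs.

66,840 zł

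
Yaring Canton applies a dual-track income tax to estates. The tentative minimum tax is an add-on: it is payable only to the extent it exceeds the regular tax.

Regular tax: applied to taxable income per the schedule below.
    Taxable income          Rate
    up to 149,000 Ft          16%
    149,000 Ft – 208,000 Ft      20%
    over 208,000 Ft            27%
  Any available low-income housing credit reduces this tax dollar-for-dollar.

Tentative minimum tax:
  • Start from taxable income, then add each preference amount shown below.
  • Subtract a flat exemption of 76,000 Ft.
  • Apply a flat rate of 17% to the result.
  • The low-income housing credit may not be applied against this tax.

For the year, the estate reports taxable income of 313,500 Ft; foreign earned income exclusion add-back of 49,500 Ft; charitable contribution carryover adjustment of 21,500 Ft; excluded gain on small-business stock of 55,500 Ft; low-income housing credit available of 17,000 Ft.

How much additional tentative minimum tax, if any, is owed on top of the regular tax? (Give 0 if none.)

Tentative minimum tax:
  Adjusted income: 313,500 Ft + 49,500 Ft + 21,500 Ft + 55,500 Ft = 440,000 Ft
  Less exemption 76,000 Ft → base 364,000 Ft
  364,000 Ft × 17% = 61,880 Ft

Regular tax:
  149,000 Ft × 16% = 23,840 Ft
  59,000 Ft × 20% = 11,800 Ft
  105,500 Ft × 27% = 28,485 Ft
  → 64,125 Ft
  Less low-income housing credit 17,000 Ft → 47,125 Ft

Excess of tentative minimum tax over regular tax: 61,880 Ft − 47,125 Ft = 14,755 Ft.

14,755 Ft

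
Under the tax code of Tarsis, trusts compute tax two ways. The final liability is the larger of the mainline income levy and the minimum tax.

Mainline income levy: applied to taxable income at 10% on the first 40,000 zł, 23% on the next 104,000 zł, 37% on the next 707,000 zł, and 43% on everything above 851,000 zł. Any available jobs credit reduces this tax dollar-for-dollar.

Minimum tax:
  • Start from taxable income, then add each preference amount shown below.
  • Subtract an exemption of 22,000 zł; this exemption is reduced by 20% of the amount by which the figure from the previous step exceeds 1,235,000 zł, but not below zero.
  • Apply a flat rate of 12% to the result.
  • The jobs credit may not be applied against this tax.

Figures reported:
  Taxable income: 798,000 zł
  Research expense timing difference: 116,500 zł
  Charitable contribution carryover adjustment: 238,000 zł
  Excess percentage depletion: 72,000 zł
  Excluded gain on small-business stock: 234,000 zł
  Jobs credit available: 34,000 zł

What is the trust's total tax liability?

235,900 zł

Mainline income levy:
  40,000 zł × 10% = 4,000 zł
  104,000 zł × 23% = 23,920 zł
  654,000 zł × 37% = 241,980 zł
  → 269,900 zł
  Less jobs credit 34,000 zł → 235,900 zł

Minimum tax:
  Adjusted income: 798,000 zł + 116,500 zł + 238,000 zł + 72,000 zł + 234,000 zł = 1,458,500 zł
  Exemption: 20% × (1,458,500 zł − 1,235,000 zł) = 44,700 zł ≥ 22,000 zł, so the exemption is fully phased out
  Base: 1,458,500 zł − 0 zł = 1,458,500 zł
  1,458,500 zł × 12% = 175,020 zł

235,900 zł > 175,020 zł, so the mainline income levy governs.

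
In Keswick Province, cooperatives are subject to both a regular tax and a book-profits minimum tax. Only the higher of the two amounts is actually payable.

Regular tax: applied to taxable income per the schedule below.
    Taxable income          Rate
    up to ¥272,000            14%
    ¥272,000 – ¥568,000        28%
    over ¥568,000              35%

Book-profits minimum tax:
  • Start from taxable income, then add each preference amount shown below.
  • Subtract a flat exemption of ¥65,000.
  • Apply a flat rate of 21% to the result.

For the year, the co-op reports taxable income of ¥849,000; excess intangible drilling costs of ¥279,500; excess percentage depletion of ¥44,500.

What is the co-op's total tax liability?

¥232,680

Book-profits minimum tax:
  Adjusted income: ¥849,000 + ¥279,500 + ¥44,500 = ¥1,173,000
  Less exemption ¥65,000 → base ¥1,108,000
  ¥1,108,000 × 21% = ¥232,680

Regular tax:
  ¥272,000 × 14% = ¥38,080
  ¥296,000 × 28% = ¥82,880
  ¥281,000 × 35% = ¥98,350
  → ¥219,310

¥232,680 > ¥219,310, so the book-profits minimum tax is the binding amount.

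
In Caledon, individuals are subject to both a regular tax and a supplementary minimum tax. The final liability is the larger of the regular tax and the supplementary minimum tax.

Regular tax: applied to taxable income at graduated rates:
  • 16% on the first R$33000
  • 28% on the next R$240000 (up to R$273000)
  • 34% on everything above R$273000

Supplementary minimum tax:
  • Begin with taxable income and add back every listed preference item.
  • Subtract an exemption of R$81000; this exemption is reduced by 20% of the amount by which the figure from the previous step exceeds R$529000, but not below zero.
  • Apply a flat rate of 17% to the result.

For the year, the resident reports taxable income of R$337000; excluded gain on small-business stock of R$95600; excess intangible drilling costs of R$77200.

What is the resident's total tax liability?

R$94240

Regular tax:
  R$33000 × 16% = R$5280
  R$240000 × 28% = R$67200
  R$64000 × 34% = R$21760
  → R$94240

Supplementary minimum tax:
  Adjusted income: R$337000 + R$95600 + R$77200 = R$509800
  Exemption: R$509800 ≤ R$529000, so full R$81000 applies
  Base: R$509800 − R$81000 = R$428800
  R$428800 × 17% = R$72896

R$94240 > R$72896, so the regular tax governs.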